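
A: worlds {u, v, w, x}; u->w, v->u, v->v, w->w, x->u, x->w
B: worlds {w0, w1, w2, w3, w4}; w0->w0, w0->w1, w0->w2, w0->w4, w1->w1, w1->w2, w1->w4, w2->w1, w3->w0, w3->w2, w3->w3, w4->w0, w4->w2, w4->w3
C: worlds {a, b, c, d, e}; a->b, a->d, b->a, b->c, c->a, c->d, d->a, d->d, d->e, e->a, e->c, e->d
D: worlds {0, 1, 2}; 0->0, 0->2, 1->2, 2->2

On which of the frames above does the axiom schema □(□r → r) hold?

D

This is the axiom for shift-reflexivity; its first-order frame correspondent is ∀x ∀y (Rxy → Ryy).
A: fails — Rvu but not Ruu.
B: fails — Rw1w2 but not Rw2w2.
C: fails — Rbc but not Rcc.
D: holds.
Valid on: D.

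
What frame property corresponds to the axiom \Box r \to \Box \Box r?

Suppose □r→□□r is valid. Take Rxy, Ryz and set V(r)={w : Rxw}. Then □r at x, so □□r at x, so □r at y, so r at z, i.e. Rxz.
Conversely, on a frame with transitivity the schema holds at every world under every valuation.
So the correspondent is transitivity.

Transitivity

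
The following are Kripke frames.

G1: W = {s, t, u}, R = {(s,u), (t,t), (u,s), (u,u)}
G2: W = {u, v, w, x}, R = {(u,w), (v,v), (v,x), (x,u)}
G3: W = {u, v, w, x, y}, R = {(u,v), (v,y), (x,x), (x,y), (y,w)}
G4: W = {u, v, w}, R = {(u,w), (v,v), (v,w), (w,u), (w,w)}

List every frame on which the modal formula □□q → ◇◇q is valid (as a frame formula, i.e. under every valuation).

G1, G4

This is the axiom for a generalized confluence (Geach) condition; its first-order frame correspondent is ∀x ∃w (xR²w ∧ xR²w).
G1: condition met.
G2: fails — at u but no t with uR²t and uR²t.
G3: fails — at w but no t with wR²t and wR²t.
G4: condition met.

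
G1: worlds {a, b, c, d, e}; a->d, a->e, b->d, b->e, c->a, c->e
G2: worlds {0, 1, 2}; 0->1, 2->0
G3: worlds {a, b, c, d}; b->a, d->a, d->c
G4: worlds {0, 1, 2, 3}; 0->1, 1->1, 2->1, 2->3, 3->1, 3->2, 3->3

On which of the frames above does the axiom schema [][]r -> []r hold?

The schema corresponds to density: forall x forall y (Rxy -> exists z (Rxz & Rzy)).
G1: fails — Rae but no z with Raz and Rze.
G2: fails — R01 but no z with R0z and Rz1.
G3: fails — Rba but no z with Rbz and Rza.
G4: condition met.

G4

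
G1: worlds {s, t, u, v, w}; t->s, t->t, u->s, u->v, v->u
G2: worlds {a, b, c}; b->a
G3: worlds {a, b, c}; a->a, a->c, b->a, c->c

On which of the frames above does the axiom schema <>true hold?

G3

Frame correspondent (Sahlqvist): forall x exists y Rxy — i.e. seriality.
G1: fails — world s has no successor.
G2: fails — world a has no successor.
G3: ✓.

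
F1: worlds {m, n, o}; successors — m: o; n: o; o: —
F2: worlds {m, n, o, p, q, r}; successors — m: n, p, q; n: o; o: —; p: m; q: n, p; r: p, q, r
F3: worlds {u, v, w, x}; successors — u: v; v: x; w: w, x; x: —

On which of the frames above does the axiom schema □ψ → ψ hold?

none

The schema corresponds to reflexivity: ∀x Rxx.
F1: fails — world m does not see itself.
F2: fails — world m does not see itself.
F3: fails — world u does not see itself.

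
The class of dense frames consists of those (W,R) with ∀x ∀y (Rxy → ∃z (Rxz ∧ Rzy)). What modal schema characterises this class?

□□q → □q

A defining formula is □□q → □q (the C4 axiom).
Suppose □□q→□q is valid. Take Rxy and set V(q)={w : xR²w}. Then □□q at x, so □q at x, so q at y, i.e. ∃z(Rxz∧Rzy).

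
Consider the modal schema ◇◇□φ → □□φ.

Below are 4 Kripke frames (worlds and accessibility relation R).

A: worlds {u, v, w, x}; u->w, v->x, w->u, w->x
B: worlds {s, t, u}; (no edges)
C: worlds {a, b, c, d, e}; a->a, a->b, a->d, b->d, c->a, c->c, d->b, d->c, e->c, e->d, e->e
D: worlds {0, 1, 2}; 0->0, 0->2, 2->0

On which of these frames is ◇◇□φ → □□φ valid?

This is the axiom for a generalized confluence (Geach) condition; its first-order frame correspondent is ∀x ∀y ∀z ((xR²y ∧ xR²z) → ∃w (yRw ∧ z = w)).
A: fails — uR²u, uR²u but no t with uRt and u=t.
B: ✓.
C: fails — aR²a, aR²c but no w with aRw and c=w.
D: fails — 0R²2, 0R²2 but no w with 2Rw and 2=w.
Valid on: B.

B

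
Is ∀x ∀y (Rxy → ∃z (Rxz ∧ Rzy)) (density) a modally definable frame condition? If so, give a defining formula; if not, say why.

Yes — defined by □□q → □q

The condition is density. A defining modal formula is □□q → □q.
Suppose □□q→□q is valid. Take Rxy and set V(q)={w : xR²w}. Then □□q at x, so □q at x, so q at y, i.e. ∃z(Rxz∧Rzy).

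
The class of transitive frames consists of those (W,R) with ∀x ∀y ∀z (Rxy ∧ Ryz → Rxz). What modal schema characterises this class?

□p → □□p

The condition is transitivity. The 4 schema □p → □□p defines it.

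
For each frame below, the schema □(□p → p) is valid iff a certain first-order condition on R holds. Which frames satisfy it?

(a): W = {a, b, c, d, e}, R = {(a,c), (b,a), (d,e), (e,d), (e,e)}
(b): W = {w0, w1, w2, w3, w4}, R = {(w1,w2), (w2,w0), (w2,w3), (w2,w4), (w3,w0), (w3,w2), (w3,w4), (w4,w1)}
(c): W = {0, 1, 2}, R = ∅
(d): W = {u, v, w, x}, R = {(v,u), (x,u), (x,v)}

Frame correspondent (Sahlqvist): ∀x ∀y (Rxy → Ryy) — i.e. shift-reflexivity.
(a): fails — Rba but not Raa.
(b): fails — Rw1w2 but not Rw2w2.
(c): condition met.
(d): fails — Rvu but not Ruu.
Valid on: (c).

(c)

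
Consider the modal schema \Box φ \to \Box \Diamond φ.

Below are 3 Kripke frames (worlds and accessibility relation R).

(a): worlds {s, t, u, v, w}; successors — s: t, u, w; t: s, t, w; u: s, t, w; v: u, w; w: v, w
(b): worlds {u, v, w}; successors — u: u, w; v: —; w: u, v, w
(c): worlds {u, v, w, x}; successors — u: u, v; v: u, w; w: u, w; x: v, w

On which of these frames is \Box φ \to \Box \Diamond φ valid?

(a), (c)

Frame correspondent (Sahlqvist): \forall x \forall z (xRz \to \exists w (xRw \wedge zRw)) — i.e. a generalized confluence (Geach) condition.
(a): condition met.
(b): fails — wRv but no t with wRt and vRt.
(c): condition met.
Valid on: (a), (c).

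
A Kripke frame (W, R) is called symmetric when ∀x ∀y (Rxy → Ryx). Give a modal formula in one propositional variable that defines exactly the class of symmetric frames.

The condition is symmetry. The B schema q → □◇q defines it.
Suppose q→□◇q is valid. Take Rxy and set V(q)={x}. Then q at x, so □◇q at x, so ◇q at y, so some z with Ryz has q; z=x, i.e. Ryx.

q → □◇q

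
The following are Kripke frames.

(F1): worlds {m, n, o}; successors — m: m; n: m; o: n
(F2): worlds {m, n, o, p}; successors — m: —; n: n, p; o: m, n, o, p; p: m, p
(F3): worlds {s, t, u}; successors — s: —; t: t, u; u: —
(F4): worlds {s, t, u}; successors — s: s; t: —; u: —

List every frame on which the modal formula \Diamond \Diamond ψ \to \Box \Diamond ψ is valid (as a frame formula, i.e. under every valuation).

This is the axiom for a generalized confluence (Geach) condition; its first-order frame correspondent is \forall x \forall y \forall z ((x R^2 y \wedge xRz) \to \exists w (y = w \wedge zRw)).
(F1): satisfies the condition.
(F2): fails — nR²m, nRn but no w with m=w and nRw.
(F3): fails — tR²t, tRu but no w with t=w and uRw.
(F4): satisfies the condition.
Valid on: (F1), (F4).

(F1), (F4)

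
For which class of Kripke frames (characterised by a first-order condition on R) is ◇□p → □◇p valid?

Convergence

This schema is the .2 axiom.
Its frame correspondent is convergence — ∀x ∀y ∀z (Rxy ∧ Rxz → ∃w (Ryw ∧ Rzw)).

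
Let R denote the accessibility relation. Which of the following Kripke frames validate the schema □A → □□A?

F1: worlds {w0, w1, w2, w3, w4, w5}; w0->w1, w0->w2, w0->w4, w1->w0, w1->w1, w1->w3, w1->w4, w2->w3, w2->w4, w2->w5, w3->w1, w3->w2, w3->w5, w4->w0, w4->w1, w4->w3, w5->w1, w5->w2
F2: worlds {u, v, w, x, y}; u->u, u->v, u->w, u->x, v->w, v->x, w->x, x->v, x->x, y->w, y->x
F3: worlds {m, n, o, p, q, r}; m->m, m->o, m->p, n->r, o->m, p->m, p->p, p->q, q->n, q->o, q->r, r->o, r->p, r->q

The schema corresponds to transitivity: ∀x ∀y ∀z (Rxy ∧ Ryz → Rxz).
F1: fails — Rw1w0 and Rw0w2 but not Rw1w2.
F2: fails — Ryx and Rxv but not Ryv.
F3: fails — Rnr and Rrp but not Rnp.

none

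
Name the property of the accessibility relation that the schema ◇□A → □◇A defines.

This is the .2 axiom.
Its frame correspondent is convergence — ∀x ∀y ∀z (Rxy ∧ Rxz → ∃w (Ryw ∧ Rzw)).

Convergence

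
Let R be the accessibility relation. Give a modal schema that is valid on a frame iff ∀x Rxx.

□ψ → ψ

This is reflexivity; the standard corresponding axiom is T: □ψ → ψ.
Suppose □ψ→ψ is valid. At any x set V(ψ)={w : Rxw}. Then □ψ holds at x, so ψ holds at x, i.e. Rxx.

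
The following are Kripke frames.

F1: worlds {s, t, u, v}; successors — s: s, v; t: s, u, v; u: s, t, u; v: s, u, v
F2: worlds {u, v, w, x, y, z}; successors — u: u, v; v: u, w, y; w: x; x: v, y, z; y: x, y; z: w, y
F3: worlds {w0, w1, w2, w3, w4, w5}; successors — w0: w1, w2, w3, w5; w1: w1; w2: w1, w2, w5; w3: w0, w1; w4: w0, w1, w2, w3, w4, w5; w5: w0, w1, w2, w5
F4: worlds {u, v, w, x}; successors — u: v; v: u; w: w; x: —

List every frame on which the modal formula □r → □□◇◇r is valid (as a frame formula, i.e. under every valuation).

Frame correspondent (Sahlqvist): ∀x ∀z (xR²z → ∃w (xRw ∧ zR²w)) — i.e. a generalized confluence (Geach) condition.
F1: condition met.
F2: condition met.
F3: condition met.
F4: fails — uR²u but no t with uRt and uR²t.

F1, F2, F3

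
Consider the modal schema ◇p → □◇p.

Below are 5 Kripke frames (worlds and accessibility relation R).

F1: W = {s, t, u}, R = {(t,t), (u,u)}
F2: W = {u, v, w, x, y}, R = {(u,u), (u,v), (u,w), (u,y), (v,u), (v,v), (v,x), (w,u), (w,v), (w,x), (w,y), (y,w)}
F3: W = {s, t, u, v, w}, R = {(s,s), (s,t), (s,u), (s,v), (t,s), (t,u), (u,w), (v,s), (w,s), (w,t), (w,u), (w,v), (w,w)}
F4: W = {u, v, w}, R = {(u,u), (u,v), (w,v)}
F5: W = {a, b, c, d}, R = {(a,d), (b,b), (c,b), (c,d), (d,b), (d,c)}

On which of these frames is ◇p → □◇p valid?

This is the axiom for the Euclidean property; its first-order frame correspondent is ∀x ∀y ∀z (Rxy ∧ Rxz → Ryz).
F1: satisfies the condition.
F2: fails — Ruv and Ruw but not Rvw.
F3: fails — Rsv and Rsv but not Rvv.
F4: fails — Ruv and Ruv but not Rvv.
F5: fails — Rad and Rad but not Rdd.
Valid on: F1.

F1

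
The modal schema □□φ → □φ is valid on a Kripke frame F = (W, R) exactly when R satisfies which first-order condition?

density

This schema is the C4 axiom.
Its frame correspondent is density — ∀x ∀y (Rxy → ∃z (Rxz ∧ Rzy)).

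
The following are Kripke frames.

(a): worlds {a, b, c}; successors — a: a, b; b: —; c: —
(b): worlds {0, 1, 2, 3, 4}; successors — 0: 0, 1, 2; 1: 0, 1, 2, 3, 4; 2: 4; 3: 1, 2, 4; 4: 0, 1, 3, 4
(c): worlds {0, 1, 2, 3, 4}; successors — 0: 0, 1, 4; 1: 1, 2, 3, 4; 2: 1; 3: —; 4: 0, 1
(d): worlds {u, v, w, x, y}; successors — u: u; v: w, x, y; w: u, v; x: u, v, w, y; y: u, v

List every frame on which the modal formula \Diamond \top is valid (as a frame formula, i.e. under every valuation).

Frame correspondent (Sahlqvist): \forall x \exists y Rxy — i.e. seriality.
(a): fails — world b has no successor.
(b): holds.
(c): fails — world 3 has no successor.
(d): holds.

(b), (d)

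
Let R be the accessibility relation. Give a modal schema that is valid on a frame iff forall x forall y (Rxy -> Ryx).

s → □◇s

This is symmetry; the standard corresponding axiom is B: s → □◇s.
Suppose s→□◇s is valid. Take Rxy and set V(s)={x}. Then s at x, so □◇s at x, so ◇s at y, so some z with Ryz has s; z=x, i.e. Ryx.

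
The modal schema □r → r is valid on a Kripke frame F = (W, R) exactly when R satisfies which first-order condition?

reflexivity: ∀x Rxx

Suppose □r→r is valid. At any x set V(r)={w : Rxw}. Then □r holds at x, so r holds at x, i.e. Rxx.
Conversely, any frame satisfying ∀x Rxx validates the schema.
So the correspondent is reflexivity.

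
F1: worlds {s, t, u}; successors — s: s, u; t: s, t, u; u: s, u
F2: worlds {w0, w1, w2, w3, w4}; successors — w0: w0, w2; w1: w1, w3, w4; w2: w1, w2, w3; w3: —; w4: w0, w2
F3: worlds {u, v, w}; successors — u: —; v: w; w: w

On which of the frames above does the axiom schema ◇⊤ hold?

F1

This is the axiom for seriality; its first-order frame correspondent is ∀x ∃y Rxy.
F1: satisfies the condition.
F2: fails — world w3 has no successor.
F3: fails — world u has no successor.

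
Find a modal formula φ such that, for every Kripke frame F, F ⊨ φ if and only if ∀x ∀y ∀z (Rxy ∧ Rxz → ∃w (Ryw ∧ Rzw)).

◇□r → □◇r

A defining formula is ◇□r → □◇r (the .2 axiom).
Suppose ◇□r→□◇r is valid. Take Rxy, Rxz and set V(r)={w : Ryw}. Then □r at y so ◇□r at x, so □◇r at x, so ◇r at z, giving w with Rzw and Ryw.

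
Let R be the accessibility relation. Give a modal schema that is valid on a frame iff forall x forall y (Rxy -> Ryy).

□(□ψ → ψ)

A defining formula is □(□ψ → ψ) (the T□ axiom).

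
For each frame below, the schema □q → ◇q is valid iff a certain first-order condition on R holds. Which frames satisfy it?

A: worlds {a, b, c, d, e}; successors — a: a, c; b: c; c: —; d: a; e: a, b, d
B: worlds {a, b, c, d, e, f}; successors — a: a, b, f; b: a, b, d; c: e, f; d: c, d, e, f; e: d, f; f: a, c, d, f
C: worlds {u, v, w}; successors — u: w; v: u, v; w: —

B

Frame correspondent (Sahlqvist): ∀x ∃y Rxy — i.e. seriality.
A: fails — world c has no successor.
B: satisfies the condition.
C: fails — world w has no successor.
Valid on: B.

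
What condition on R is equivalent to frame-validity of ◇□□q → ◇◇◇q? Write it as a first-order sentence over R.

∀x ∀y (xRy → ∃w (yR²w ∧ xR³w))

This is a Sahlqvist (Geach-type) schema ◇^1□^2q → □^0◇^3q.
Minimal-valuation argument: fix x; take any y with xR^1y and any z with xR^0z. Set V(q) to the set of worlds R-reachable from y in exactly 2 steps. Then □^2q holds at y, so the antecedent holds at x; validity forces ◇^3q at z, giving a w with zR^3w and yR^2w.
First-order correspondent: ∀x ∀y (xRy → ∃w (yR²w ∧ xR³w)).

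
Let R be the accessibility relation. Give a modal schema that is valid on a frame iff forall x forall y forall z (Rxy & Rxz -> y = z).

◇q → □q

The condition is partial functionality. The CD schema ◇q → □q defines it.
Suppose ◇q→□q is valid. Take Rxy, Rxz and set V(q)={y}. Then ◇q at x, so □q at x, so q at z, i.e. z=y.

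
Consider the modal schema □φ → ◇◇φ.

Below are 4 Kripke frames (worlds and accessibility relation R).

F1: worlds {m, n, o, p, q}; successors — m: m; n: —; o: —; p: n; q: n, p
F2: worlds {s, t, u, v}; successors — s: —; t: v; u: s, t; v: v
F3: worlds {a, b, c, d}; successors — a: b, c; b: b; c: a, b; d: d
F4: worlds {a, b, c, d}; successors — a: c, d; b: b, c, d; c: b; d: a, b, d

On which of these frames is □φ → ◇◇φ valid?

The schema corresponds to a generalized confluence (Geach) condition: ∀x ∃w (xRw ∧ xR²w).
F1: fails — at n but no w with nRw and nR²w.
F2: fails — at s but no w with sRw and sR²w.
F3: holds.
F4: holds.
Valid on: F3, F4.

F3, F4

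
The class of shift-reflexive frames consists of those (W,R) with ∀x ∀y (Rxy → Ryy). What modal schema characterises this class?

This is shift-reflexivity; the standard corresponding axiom is T□: □(□r → r).
Suppose □(□r→r) is valid. Take Rxy and set V(r)={w : Ryw}. Then at y, □r holds; since □(□r→r) at x, □r→r at y, so r at y, i.e. Ryy.

□(□r → r)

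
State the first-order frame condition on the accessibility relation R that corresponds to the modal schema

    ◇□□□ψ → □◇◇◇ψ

This is a Sahlqvist (Geach-type) schema ◇^1□^3ψ → □^1◇^3ψ.
Minimal-valuation argument: fix x; take any y with xR^1y and any z with xR^1z. Set V(ψ) to the set of worlds R-reachable from y in exactly 3 steps. Then □^3ψ holds at y, so the antecedent holds at x; validity forces ◇^3ψ at z, giving a w with zR^3w and yR^3w.
First-order correspondent: ∀x ∀y ∀z ((xRy ∧ xRz) → ∃w (yR³w ∧ zR³w)).

∀x ∀y ∀z ((xRy ∧ xRz) → ∃w (yR³w ∧ zR³w))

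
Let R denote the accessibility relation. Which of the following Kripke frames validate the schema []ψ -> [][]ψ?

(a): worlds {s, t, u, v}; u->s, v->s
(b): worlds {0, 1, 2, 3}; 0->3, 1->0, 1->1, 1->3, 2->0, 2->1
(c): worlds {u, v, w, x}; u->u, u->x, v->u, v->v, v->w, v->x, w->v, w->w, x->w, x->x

(a)

The schema corresponds to transitivity: forall x forall y forall z (Rxy & Ryz -> Rxz).
(a): condition met.
(b): fails — R20 and R03 but not R23.
(c): fails — Rxw and Rwv but not Rxv.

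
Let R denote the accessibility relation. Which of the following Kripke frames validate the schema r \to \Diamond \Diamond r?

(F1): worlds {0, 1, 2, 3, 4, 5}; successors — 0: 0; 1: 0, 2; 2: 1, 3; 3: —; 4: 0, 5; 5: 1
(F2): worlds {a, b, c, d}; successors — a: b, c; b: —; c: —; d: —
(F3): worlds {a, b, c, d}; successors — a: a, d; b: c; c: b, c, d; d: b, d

(F3)

This is the axiom for a generalized confluence (Geach) condition; its first-order frame correspondent is \forall x \exists w (x = w \wedge x R^2 w).
(F1): fails — at 3 but no w with 3=w and 3R²w.
(F2): fails — at a but no w with a=w and aR²w.
(F3): ✓.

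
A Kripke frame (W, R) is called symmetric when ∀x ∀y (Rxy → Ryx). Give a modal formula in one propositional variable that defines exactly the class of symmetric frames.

s → □◇s

This is symmetry; the standard corresponding axiom is B: s → □◇s.
Suppose s→□◇s is valid. Take Rxy and set V(s)={x}. Then s at x, so □◇s at x, so ◇s at y, so some z with Ryz has s; z=x, i.e. Ryx.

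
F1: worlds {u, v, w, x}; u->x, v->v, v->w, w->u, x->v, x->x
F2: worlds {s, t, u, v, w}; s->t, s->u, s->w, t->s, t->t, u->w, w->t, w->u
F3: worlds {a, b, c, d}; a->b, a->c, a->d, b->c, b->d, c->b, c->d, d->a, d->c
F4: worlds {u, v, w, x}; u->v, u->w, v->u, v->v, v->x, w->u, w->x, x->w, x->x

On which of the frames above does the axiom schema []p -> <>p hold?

Frame correspondent (Sahlqvist): forall x exists y Rxy — i.e. seriality.
F1: ✓.
F2: fails — world v has no successor.
F3: ✓.
F4: ✓.

F1, F3, F4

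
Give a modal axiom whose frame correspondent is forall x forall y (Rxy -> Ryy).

□(□r → r)

This is shift-reflexivity; the standard corresponding axiom is T□: □(□r → r).
Suppose □(□r→r) is valid. Take Rxy and set V(r)={w : Ryw}. Then at y, □r holds; since □(□r→r) at x, □r→r at y, so r at y, i.e. Ryy.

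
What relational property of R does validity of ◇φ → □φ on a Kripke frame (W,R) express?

partial functionality: ∀x ∀y ∀z (Rxy ∧ Rxz → y = z)

Suppose ◇φ→□φ is valid. Take Rxy, Rxz and set V(φ)={y}. Then ◇φ at x, so □φ at x, so φ at z, i.e. z=y.
Conversely, any frame satisfying ∀x ∀y ∀z (Rxy ∧ Rxz → y = z) validates the schema.
So the correspondent is partial functionality.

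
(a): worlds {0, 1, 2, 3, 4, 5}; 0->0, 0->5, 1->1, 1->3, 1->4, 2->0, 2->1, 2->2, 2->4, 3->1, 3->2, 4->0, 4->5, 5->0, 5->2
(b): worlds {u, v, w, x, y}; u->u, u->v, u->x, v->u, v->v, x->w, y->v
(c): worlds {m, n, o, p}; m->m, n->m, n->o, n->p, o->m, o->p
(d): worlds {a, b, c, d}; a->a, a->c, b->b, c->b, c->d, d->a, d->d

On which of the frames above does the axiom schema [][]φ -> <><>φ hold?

(a), (d)

The schema corresponds to a generalized confluence (Geach) condition: forall x exists w (x R^2 w & x R^2 w).
(a): condition met.
(b): fails — at w but no t with wR²t and wR²t.
(c): fails — at p but no w with pR²w and pR²w.
(d): condition met.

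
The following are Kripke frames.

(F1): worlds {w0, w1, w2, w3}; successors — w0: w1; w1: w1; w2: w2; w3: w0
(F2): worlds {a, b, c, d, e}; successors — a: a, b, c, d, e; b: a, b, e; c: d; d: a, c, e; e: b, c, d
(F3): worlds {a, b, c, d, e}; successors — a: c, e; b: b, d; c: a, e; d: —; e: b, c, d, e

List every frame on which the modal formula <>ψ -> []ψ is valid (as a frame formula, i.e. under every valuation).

Frame correspondent (Sahlqvist): forall x forall y forall z (Rxy & Rxz -> y = z) — i.e. partial functionality.
(F1): condition met.
(F2): fails — a sees both a and b.
(F3): fails — a sees both c and e.
Valid on: (F1).

(F1)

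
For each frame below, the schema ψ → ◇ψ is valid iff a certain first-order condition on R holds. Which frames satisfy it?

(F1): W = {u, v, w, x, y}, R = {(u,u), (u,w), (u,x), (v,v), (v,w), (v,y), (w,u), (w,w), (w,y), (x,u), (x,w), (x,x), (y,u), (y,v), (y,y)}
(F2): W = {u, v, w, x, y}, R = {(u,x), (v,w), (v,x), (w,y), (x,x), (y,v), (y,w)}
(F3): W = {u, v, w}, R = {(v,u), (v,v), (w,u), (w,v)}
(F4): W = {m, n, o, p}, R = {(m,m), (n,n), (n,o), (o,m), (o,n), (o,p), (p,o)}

(F1)

Frame correspondent (Sahlqvist): ∀x ∃w (x = w ∧ xRw) — i.e. a generalized confluence (Geach) condition.
(F1): holds.
(F2): fails — at u but no t with u=t and uRt.
(F3): fails — at u but no t with u=t and uRt.
(F4): fails — at o but no w with o=w and oRw.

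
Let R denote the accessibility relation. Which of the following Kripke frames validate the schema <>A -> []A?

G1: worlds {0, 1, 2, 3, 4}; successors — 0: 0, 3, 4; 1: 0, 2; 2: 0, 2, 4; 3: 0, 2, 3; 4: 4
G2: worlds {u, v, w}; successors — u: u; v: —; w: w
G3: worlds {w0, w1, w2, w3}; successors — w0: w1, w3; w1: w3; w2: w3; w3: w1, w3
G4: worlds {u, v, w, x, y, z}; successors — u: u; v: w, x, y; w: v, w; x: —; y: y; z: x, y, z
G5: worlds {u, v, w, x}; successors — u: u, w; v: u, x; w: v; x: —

This is the axiom for partial functionality; its first-order frame correspondent is forall x forall y forall z (Rxy & Rxz -> y = z).
G1: fails — 0 sees both 0 and 3.
G2: ✓.
G3: fails — w0 sees both w1 and w3.
G4: fails — v sees both w and x.
G5: fails — u sees both u and w.

G2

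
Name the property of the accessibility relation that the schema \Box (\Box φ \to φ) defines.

Shift-reflexivity

Suppose □(□φ→φ) is valid. Take Rxy and set V(φ)={w : Ryw}. Then at y, □φ holds; since □(□φ→φ) at x, □φ→φ at y, so φ at y, i.e. Ryy.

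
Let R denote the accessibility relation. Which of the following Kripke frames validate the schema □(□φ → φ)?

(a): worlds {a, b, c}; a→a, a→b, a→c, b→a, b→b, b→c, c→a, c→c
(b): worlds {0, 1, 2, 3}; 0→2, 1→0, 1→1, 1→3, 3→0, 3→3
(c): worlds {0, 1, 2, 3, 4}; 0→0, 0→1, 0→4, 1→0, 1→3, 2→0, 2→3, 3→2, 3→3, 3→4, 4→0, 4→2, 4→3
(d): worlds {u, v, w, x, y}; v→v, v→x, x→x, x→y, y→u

(a)

This is the axiom for shift-reflexivity; its first-order frame correspondent is ∀x ∀y (Rxy → Ryy).
(a): ✓.
(b): fails — R10 but not R00.
(c): fails — R34 but not R44.
(d): fails — Rxy but not Ryy.
Valid on: (a).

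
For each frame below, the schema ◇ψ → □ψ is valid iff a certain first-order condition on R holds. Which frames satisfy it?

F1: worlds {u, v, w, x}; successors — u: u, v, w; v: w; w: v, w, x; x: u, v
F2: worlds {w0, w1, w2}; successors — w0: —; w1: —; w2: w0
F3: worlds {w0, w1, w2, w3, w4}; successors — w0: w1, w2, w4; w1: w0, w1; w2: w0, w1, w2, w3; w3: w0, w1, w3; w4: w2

F2

The schema corresponds to partial functionality: ∀x ∀y ∀z (Rxy ∧ Rxz → y = z).
F1: fails — u sees both u and v.
F2: ✓.
F3: fails — w0 sees both w1 and w2.
Valid on: F2.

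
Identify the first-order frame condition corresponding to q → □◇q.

Symmetry

Suppose q→□◇q is valid. Take Rxy and set V(q)={x}. Then q at x, so □◇q at x, so ◇q at y, so some z with Ryz has q; z=x, i.e. Ryx.
The converse is a direct semantic check.
Frame condition: ∀x ∀y (Rxy → Ryx).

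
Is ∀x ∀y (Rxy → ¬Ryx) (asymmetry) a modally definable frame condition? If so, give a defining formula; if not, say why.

No — not modally definable

Modal frame validity is preserved under surjective bounded morphisms.
The 3-cycle (worlds 0,1,2 with 0→1→2→0) is asymmetric. Mapping every world to a single reflexive point • is a surjective bounded morphism, and the reflexive point is not asymmetric (R•• but asymmetry requires ¬R••).
So no modal formula (or set of formulas) defines exactly the asymmetric frames.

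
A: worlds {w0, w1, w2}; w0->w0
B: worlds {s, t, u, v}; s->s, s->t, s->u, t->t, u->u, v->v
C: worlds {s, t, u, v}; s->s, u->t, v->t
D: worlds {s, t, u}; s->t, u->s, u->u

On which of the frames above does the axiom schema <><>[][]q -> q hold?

This is the axiom for a generalized confluence (Geach) condition; its first-order frame correspondent is forall x forall y (x R^2 y -> exists w (y R^2 w & x = w)).
A: holds.
B: fails — sR²t but no w with tR²w and s=w.
C: holds.
D: fails — uR²s but no w with sR²w and u=w.
Valid on: A, C.

A, C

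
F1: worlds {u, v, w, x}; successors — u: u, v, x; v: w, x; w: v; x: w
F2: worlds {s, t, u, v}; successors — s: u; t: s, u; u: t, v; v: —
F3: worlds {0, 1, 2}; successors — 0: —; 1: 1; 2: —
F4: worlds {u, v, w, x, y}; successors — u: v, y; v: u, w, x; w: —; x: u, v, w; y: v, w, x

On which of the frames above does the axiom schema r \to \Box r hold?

F3

Frame correspondent (Sahlqvist): \forall x \forall z (xRz \to \exists w (x = w \wedge z = w)) — i.e. a generalized confluence (Geach) condition.
F1: fails — uRv but u ≠ v.
F2: fails — sRu but s ≠ u.
F3: ✓.
F4: fails — uRv but u ≠ v.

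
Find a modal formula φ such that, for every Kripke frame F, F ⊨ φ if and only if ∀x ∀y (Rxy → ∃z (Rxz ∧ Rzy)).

The condition is density. The C4 schema □□s → □s defines it.

□□s → □s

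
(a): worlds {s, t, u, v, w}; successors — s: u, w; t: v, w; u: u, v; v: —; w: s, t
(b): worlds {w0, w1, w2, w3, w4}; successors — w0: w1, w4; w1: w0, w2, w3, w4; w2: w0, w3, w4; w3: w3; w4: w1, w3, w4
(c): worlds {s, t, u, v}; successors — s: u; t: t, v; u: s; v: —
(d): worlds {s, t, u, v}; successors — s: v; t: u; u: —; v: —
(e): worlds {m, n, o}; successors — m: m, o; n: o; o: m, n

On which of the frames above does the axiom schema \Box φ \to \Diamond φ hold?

(b), (e)

This is the axiom for seriality; its first-order frame correspondent is \forall x \exists y Rxy.
(a): fails — world v has no successor.
(b): holds.
(c): fails — world v has no successor.
(d): fails — world u has no successor.
(e): holds.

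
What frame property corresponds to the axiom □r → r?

Suppose □r→r is valid. At any x set V(r)={w : Rxw}. Then □r holds at x, so r holds at x, i.e. Rxx.

reflexivity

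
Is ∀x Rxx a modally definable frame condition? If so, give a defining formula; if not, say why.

This is a Sahlqvist condition; the T axiom □q → q defines it.

Yes — defined by □q → q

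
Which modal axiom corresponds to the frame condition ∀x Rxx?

The condition is reflexivity. The T schema □ψ → ψ defines it.
Suppose □ψ→ψ is valid. At any x set V(ψ)={w : Rxw}. Then □ψ holds at x, so ψ holds at x, i.e. Rxx.

□ψ → ψ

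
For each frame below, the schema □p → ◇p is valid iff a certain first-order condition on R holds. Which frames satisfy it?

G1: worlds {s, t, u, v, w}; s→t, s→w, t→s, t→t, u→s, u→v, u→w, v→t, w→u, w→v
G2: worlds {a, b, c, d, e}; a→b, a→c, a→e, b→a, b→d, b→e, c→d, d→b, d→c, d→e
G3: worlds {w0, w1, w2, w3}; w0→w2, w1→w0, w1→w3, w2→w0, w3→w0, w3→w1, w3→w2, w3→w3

G1, G3

This is the axiom for seriality; its first-order frame correspondent is ∀x ∃y Rxy.
G1: ✓.
G2: fails — world e has no successor.
G3: ✓.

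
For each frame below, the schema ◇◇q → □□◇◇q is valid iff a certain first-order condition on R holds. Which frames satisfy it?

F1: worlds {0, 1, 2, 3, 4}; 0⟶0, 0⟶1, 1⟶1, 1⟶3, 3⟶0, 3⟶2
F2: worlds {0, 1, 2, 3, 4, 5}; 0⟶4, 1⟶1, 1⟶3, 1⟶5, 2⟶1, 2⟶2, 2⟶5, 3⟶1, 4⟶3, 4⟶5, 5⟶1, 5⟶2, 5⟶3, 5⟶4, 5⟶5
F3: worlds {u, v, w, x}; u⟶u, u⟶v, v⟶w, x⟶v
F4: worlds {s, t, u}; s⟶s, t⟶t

F4

The schema corresponds to a generalized confluence (Geach) condition: ∀x ∀y ∀z ((xR²y ∧ xR²z) → ∃w (y = w ∧ zR²w)).
F1: fails — 0R²3, 0R²3 but no w with 3=w and 3R²w.
F2: fails — 1R²2, 1R²3 but no w with 2=w and 3R²w.
F3: fails — uR²u, uR²v but no t with u=t and vR²t.
F4: condition met.
Valid on: F4.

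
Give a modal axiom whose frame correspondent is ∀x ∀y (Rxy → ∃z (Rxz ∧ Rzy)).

A defining formula is □□p → □p (the C4 axiom).

□□p → □p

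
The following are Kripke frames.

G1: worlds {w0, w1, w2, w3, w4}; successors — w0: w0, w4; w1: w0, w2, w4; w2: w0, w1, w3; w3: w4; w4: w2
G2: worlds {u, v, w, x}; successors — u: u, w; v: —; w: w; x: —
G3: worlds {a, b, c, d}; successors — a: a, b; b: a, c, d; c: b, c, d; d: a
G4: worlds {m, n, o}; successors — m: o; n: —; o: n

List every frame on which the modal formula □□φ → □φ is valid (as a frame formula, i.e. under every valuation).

G2, G3

Frame correspondent (Sahlqvist): ∀x ∀y (Rxy → ∃z (Rxz ∧ Rzy)) — i.e. density.
G1: fails — Rw4w2 but no z with Rw4z and Rzw2.
G2: satisfies the condition.
G3: satisfies the condition.
G4: fails — Ron but no z with Roz and Rzn.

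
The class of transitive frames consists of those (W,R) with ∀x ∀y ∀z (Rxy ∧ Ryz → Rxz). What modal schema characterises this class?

A defining formula is □q → □□q (the 4 axiom).
Suppose □q→□□q is valid. Take Rxy, Ryz and set V(q)={w : Rxw}. Then □q at x, so □□q at x, so □q at y, so q at z, i.e. Rxz.

□q → □□q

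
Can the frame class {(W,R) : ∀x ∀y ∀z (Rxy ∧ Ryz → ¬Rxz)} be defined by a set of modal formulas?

If a class were modally definable it would be closed under surjective bounded morphisms (Goldblatt–Thomason).
The 3-cycle (worlds a,b,c with a→b→c→a) is intransitive. Mapping every world to a single reflexive point • is a surjective bounded morphism; the reflexive point is not intransitive (R••∧R•• but R••).
So the class is not modally definable.

No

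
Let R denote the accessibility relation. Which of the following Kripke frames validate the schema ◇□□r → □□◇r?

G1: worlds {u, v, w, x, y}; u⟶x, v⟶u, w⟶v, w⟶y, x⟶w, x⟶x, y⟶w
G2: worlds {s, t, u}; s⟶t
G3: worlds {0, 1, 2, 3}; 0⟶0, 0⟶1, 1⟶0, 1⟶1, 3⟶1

G2, G3

The schema corresponds to a generalized confluence (Geach) condition: ∀x ∀y ∀z ((xRy ∧ xR²z) → ∃w (yR²w ∧ zRw)).
G1: fails — wRv, wR²w but no t with vR²t and wRt.
G2: satisfies the condition.
G3: satisfies the condition.
Valid on: G2, G3.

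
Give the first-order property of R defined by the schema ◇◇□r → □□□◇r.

This is a Sahlqvist (Geach-type) schema ◇^2□^1r → □^3◇^1r.
Minimal-valuation argument: fix x; take any y with xR^2y and any z with xR^3z. Set V(r) to the set of worlds R-reachable from y in exactly 1 step. Then □^1r holds at y, so the antecedent holds at x; validity forces ◇^1r at z, giving a w with zR^1w and yR^1w.
First-order correspondent: ∀x ∀y ∀z ((xR²y ∧ xR³z) → ∃w (yRw ∧ zRw)).

∀x ∀y ∀z ((xR²y ∧ xR³z) → ∃w (yRw ∧ zRw))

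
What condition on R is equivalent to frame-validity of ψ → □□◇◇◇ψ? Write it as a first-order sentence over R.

This is a Sahlqvist (Geach-type) schema ◇^0□^0ψ → □^2◇^3ψ.
First-order correspondent: ∀x ∀z (xR²z → ∃w (x = w ∧ zR³w)).

∀x ∀z (xR²z → ∃w (x = w ∧ zR³w))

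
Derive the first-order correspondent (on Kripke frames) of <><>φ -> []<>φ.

forall x forall y forall z ((x R^2 y & xRz) -> exists w (y = w & zRw))

This is a Sahlqvist (Geach-type) schema ◇^2□^0φ → □^1◇^1φ.
First-order correspondent: forall x forall y forall z ((x R^2 y & xRz) -> exists w (y = w & zRw)).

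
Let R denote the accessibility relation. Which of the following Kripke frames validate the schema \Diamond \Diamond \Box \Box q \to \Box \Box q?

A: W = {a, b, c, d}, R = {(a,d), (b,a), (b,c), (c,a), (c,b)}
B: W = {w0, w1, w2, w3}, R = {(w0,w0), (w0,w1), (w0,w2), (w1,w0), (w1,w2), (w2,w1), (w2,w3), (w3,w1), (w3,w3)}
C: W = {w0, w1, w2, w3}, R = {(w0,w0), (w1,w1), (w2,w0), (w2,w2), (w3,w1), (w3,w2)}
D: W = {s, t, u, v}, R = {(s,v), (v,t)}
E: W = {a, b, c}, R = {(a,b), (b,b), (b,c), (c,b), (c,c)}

B, E

This is the axiom for a generalized confluence (Geach) condition; its first-order frame correspondent is \forall x \forall y \forall z ((x R^2 y \wedge x R^2 z) \to \exists w (y R^2 w \wedge z = w)).
A: fails — bR²a, bR²a but no w with aR²w and a=w.
B: satisfies the condition.
C: fails — w2R²w0, w2R²w2 but no w with w0R²w and w2=w.
D: fails — sR²t, sR²t but no w with tR²w and t=w.
E: satisfies the condition.
Valid on: B, E.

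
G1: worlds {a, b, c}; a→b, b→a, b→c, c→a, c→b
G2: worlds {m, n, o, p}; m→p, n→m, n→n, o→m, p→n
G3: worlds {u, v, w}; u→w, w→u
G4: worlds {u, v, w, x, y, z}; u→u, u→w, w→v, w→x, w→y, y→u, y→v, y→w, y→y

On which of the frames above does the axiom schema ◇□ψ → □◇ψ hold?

This is the axiom for convergence; its first-order frame correspondent is ∀x ∀y ∀z (Rxy ∧ Rxz → ∃w (Ryw ∧ Rzw)).
G1: fails — Rcb and Rca but b and a have no common successor.
G2: fails — Rnn and Rnm but n and m have no common successor.
G3: ✓.
G4: fails — Ruw and Ruu but w and u have no common successor.

G3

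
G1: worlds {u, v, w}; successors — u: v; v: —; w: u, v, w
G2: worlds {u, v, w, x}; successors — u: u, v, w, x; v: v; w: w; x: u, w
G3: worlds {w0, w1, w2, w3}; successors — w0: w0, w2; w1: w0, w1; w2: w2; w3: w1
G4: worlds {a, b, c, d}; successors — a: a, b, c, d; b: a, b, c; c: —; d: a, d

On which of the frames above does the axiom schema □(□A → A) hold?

Frame correspondent (Sahlqvist): ∀x ∀y (Rxy → Ryy) — i.e. shift-reflexivity.
G1: fails — Ruv but not Rvv.
G2: fails — Rux but not Rxx.
G3: holds.
G4: fails — Rbc but not Rcc.
Valid on: G3.

G3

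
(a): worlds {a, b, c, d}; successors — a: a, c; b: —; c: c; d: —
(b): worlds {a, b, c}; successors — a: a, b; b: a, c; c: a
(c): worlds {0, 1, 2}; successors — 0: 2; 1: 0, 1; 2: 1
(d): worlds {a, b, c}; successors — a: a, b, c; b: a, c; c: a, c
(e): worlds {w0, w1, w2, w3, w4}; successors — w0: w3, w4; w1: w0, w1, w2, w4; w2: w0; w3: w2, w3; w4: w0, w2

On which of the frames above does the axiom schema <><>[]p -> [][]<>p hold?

(a), (b), (d)

This is the axiom for a generalized confluence (Geach) condition; its first-order frame correspondent is forall x forall y forall z ((x R^2 y & x R^2 z) -> exists w (yRw & zRw)).
(a): holds.
(b): holds.
(c): fails — 1R²0, 1R²1 but no w with 0Rw and 1Rw.
(d): holds.
(e): fails — w0R²w0, w0R²w2 but no w with w0Rw and w2Rw.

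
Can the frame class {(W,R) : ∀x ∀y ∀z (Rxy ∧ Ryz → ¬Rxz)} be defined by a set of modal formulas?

Modal frame validity is preserved under surjective bounded morphisms.
The 3-cycle (worlds w0,w1,w2 with w0→w1→w2→w0) is intransitive. Mapping every world to a single reflexive point • is a surjective bounded morphism; the reflexive point is not intransitive (R••∧R•• but R••).
Hence intransitivity is not modally definable.

No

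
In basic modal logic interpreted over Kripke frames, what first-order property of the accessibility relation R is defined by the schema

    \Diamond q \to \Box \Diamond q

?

The Euclidean property

Suppose ◇q→□◇q is valid. Take Rxy, Rxz and set V(q)={y}. Then ◇q at x, so □◇q at x, so ◇q at z, so some w with Rzw has q; w=y, i.e. Rzy. By symmetry of the argument, Ryz.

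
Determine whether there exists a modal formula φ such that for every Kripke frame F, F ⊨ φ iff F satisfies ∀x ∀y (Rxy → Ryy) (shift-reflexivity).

This is a Sahlqvist condition; the T□ axiom □(□q → q) defines it.
Suppose □(□q→q) is valid. Take Rxy and set V(q)={w : Ryw}. Then at y, □q holds; since □(□q→q) at x, □q→q at y, so q at y, i.e. Ryy.

Yes, by □(□q → q)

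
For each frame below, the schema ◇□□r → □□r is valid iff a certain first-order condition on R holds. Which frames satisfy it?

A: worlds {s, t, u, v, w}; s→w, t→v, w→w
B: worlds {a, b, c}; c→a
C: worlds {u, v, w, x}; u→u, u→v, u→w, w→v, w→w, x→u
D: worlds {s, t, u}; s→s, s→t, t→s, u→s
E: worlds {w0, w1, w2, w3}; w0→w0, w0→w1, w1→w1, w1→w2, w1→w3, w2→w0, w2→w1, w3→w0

A, B, D

Frame correspondent (Sahlqvist): ∀x ∀y ∀z ((xRy ∧ xR²z) → ∃w (yR²w ∧ z = w)) — i.e. a generalized confluence (Geach) condition.
A: satisfies the condition.
B: satisfies the condition.
C: fails — uRv, uR²u but no t with vR²t and u=t.
D: satisfies the condition.
E: fails — w1Rw3, w1R²w2 but no w with w3R²w and w2=w.
Valid on: A, B, D.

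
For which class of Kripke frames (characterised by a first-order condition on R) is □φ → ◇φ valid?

seriality

Suppose □φ→◇φ is valid. At any x set V(φ)=W. Then □φ at x, so ◇φ at x, so x has a successor.
Conversely, on a frame with seriality the schema holds at every world under every valuation.
So the correspondent is seriality.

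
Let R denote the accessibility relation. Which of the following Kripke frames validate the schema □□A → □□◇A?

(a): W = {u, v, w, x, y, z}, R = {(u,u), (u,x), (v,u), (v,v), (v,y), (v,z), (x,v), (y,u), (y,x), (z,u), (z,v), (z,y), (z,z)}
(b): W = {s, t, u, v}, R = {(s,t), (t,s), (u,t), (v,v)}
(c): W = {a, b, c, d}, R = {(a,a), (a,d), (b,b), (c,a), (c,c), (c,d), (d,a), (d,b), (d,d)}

(a), (c)

The schema corresponds to a generalized confluence (Geach) condition: ∀x ∀z (xR²z → ∃w (xR²w ∧ zRw)).
(a): satisfies the condition.
(b): fails — sR²s but no w with sR²w and sRw.
(c): satisfies the condition.
Valid on: (a), (c).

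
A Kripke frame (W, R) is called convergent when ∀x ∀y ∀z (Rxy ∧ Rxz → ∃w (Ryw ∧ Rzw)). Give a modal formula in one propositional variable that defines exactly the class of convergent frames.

The condition is convergence. The .2 schema ◇□r → □◇r defines it.

◇□r → □◇r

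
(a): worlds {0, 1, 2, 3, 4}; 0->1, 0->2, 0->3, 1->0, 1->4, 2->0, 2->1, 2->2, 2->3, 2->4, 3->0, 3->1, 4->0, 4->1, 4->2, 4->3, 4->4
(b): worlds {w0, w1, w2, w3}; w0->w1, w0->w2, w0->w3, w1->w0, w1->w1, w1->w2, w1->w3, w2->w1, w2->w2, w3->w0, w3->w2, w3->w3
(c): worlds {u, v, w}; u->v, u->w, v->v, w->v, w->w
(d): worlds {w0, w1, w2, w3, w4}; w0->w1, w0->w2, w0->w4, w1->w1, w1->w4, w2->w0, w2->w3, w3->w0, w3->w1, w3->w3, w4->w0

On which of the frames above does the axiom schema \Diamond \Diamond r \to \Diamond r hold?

This is the axiom for transitivity; its first-order frame correspondent is \forall x \forall y \forall z (Rxy \wedge Ryz \to Rxz).
(a): fails — R10 and R02 but not R12.
(b): fails — Rw3w2 and Rw2w1 but not Rw3w1.
(c): holds.
(d): fails — Rw0w4 and Rw4w0 but not Rw0w0.
Valid on: (c).

(c)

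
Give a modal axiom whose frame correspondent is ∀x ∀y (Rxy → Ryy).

□(□ψ → ψ)

The condition is shift-reflexivity. The T□ schema □(□ψ → ψ) defines it.
Suppose □(□ψ→ψ) is valid. Take Rxy and set V(ψ)={w : Ryw}. Then at y, □ψ holds; since □(□ψ→ψ) at x, □ψ→ψ at y, so ψ at y, i.e. Ryy.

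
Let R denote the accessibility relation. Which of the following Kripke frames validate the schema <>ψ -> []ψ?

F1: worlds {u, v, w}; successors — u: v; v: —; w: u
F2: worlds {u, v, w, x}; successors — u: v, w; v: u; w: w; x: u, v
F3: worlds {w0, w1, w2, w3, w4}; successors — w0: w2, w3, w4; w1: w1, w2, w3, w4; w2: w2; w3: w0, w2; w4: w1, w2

F1

The schema corresponds to partial functionality: forall x forall y forall z (Rxy & Rxz -> y = z).
F1: holds.
F2: fails — u sees both v and w.
F3: fails — w0 sees both w2 and w3.
Valid on: F1.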